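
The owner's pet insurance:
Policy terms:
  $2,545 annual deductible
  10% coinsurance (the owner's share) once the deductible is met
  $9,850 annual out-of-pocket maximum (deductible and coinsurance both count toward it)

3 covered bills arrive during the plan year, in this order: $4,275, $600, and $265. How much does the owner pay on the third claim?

Claim 1 ($4,275): deductible takes $2,545, $1,730 remains; owner's 10% is $173. Owner owes $2,718 (running OOP $2,718).
Claim 2 ($600): deductible already satisfied, so owner's share is 10% × $600 = $60. Owner pays $60; OOP now $2,778.
Claim 3 ($265): deductible met; 10% of $265 = $26.50. Cost to owner: $26.50. OOP to date $2,804.50.

$26.50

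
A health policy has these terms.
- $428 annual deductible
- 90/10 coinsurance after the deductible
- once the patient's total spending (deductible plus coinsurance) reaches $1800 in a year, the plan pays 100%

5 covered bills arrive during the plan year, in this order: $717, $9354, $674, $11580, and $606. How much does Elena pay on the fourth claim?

Claim 1 ($717): $428 to deductible, leaving $289; 10% of $289 = $28.90. Cost to patient: $456.90. OOP to date $456.90.
Claim 2 ($9354): 10% coinsurance on $9354 = $935.40. Patient owes $935.40 (running OOP $1392.30).
Claim 3 ($674): deductible already satisfied, so patient's share is 10% × $674 = $67.40. Cost to patient: $67.40. OOP to date $1459.70.
Claim 4 ($11580): deductible met; 10% of $11580 = $1158. That would push OOP to $2617.70, over the $1800 cap, so patient pays $1800 − $1459.70 = $340.30.

$340.30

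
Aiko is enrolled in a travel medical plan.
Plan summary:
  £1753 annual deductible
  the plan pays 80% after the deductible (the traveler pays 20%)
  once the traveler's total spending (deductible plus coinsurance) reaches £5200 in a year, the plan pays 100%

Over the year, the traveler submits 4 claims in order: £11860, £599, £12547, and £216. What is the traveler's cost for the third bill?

Bill 1, £11860: £1753 finishes the deductible; £10107 goes to coinsurance; coinsurance £10107 × 20% = £2021.40. Cost to traveler: £3774.40. OOP to date £3774.40.
Bill 2, £599: deductible already satisfied, so traveler's share is 20% × £599 = £119.80. Traveler owes £119.80 (running OOP £3894.20).
Bill 3, £12547: deductible already satisfied, so traveler's share is 20% × £12547 = £2509.40. That would push OOP to £6403.60, over the £5200 cap, so traveler pays £5200 − £3894.20 = £1305.80.

£1305.80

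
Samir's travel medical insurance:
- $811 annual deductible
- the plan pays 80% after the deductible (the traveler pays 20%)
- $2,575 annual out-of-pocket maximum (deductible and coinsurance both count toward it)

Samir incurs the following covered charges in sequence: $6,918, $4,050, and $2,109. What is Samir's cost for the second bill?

Claim 1 — $6,918: deductible takes $811, $6,107 remains; coinsurance $6,107 × 20% = $1,221.40. Traveler owes $2,032.40 (running OOP $2,032.40).
Claim 2 — $4,050: deductible met; 20% of $4,050 = $810. OOP would hit $2,842.40 > $2,575, so the cap limits the traveler to $2,575 − $2,032.40 = $542.60.

$542.60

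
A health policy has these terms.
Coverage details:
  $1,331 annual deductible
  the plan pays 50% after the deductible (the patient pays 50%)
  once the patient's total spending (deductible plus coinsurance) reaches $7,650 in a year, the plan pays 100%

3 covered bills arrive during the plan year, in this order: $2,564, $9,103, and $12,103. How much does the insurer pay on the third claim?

$10,952

Claim 1 ($2,564): deductible takes $1,331, $1,233 remains; patient's 50% is $616.50. Patient owes $1,947.50 (running OOP $1,947.50). Plan pays $2,564 − $1,947.50 = $616.50.
Claim 2 ($9,103): deductible already satisfied, so patient's share is 50% × $9,103 = $4,551.50. Patient pays $4,551.50; OOP now $6,499. Plan pays $9,103 − $4,551.50 = $4,551.50.
Claim 3 ($12,103): deductible already satisfied, so patient's share is 50% × $12,103 = $6,051.50. That would push OOP to $12,550.50, over the $7,650 cap, so patient pays $7,650 − $6,499 = $1,151. Plan pays $12,103 − $1,151 = $10,952.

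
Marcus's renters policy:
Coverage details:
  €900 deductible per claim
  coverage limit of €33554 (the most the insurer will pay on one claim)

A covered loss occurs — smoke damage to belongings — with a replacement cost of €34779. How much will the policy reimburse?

€33554

After the deductible, €34779 − €900 = €33879 remains.
Since €33879 > €33554, the payout is capped at €33554.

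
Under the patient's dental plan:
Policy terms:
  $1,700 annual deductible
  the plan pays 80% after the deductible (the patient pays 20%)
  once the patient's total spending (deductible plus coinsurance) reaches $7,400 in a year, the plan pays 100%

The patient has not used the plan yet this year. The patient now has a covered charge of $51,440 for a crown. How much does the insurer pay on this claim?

$44,040

Nothing has been paid toward the $1,700 deductible, so the first $1,700 of this charge is applied there.
That leaves $51,440 − $1,700 = $49,740 for coinsurance.
Coinsurance: $49,740 × 20% = $9,948.
That puts the patient's cost at $1,700 + $9,948 = $11,648 before any cap.
Year-to-date out-of-pocket would reach $0 + $11,648 = $11,648, above the $7,400 maximum, so the patient pays only $7,400 − $0 = $7,400.
The plan picks up $51,440 − $7,400 = $44,040.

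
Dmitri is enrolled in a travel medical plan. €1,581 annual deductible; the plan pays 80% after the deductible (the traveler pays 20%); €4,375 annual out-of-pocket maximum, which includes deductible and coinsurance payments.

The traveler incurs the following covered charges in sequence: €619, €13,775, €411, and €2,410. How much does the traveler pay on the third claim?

€82.20

Claim 1 (€619): entire amount goes to the deductible. Traveler pays €619; OOP now €619.
Claim 2 (€13,775): €962 to deductible, leaving €12,813; coinsurance €12,813 × 20% = €2,562.60. Cost to traveler: €3,524.60. OOP to date €4,143.60.
Claim 3 (€411): 20% coinsurance on €411 = €82.20. Traveler owes €82.20 (running OOP €4,225.80).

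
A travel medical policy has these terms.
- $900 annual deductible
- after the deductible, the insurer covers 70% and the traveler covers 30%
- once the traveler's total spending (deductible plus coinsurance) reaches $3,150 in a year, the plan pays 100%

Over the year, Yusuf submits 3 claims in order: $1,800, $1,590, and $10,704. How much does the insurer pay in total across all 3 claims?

Bill 1, $1,800: $900 finishes the deductible; $900 goes to coinsurance; coinsurance $900 × 30% = $270. Traveler pays $1,170; OOP now $1,170. Plan pays $1,800 − $1,170 = $630.
Bill 2, $1,590: deductible already satisfied, so traveler's share is 30% × $1,590 = $477. Traveler pays $477; OOP now $1,647. Plan pays $1,590 − $477 = $1,113.
Bill 3, $10,704: deductible met; 30% of $10,704 = $3,211.20. Adding that to $1,647 gives $4,858.20, past the $3,150 cap; traveler pays only $3,150 − $1,647 = $1,503. Plan pays $10,704 − $1,503 = $9,201.
Insurer total = bills − traveler's total = $14,094 − $3,150 = $10,944.

$10,944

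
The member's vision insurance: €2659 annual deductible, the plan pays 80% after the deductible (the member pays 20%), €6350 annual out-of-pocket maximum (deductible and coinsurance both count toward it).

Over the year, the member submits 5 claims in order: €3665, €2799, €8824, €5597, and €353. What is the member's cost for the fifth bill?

€45.80

Bill 1, €3665: deductible takes €2659, €1006 remains; 20% of €1006 = €201.20. Member pays €2860.20; OOP now €2860.20.
Bill 2, €2799: deductible met; 20% of €2799 = €559.80. Cost to member: €559.80. OOP to date €3420.
Bill 3, €8824: deductible already satisfied, so member's share is 20% × €8824 = €1764.80. Cost to member: €1764.80. OOP to date €5184.80.
Bill 4, €5597: deductible already satisfied, so member's share is 20% × €5597 = €1119.40. Member owes €1119.40 (running OOP €6304.20).
Bill 5, €353: deductible met; 20% of €353 = €70.60. OOP would hit €6374.80 > €6350, so the cap limits the member to €6350 − €6304.20 = €45.80.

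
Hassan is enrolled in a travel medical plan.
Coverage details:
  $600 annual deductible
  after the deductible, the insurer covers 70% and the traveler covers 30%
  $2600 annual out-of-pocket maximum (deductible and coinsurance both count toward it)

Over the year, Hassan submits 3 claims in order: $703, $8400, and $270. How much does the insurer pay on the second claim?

Claim 1 — $703: $600 to deductible, leaving $103; 30% of $103 = $30.90. Traveler pays $630.90; OOP now $630.90. Insurer: $703 − $630.90 = $72.10.
Claim 2 — $8400: deductible already satisfied, so traveler's share is 30% × $8400 = $2520. OOP would hit $3150.90 > $2600, so the cap limits the traveler to $2600 − $630.90 = $1969.10. Insurer: $8400 − $1969.10 = $6430.90.

$6430.90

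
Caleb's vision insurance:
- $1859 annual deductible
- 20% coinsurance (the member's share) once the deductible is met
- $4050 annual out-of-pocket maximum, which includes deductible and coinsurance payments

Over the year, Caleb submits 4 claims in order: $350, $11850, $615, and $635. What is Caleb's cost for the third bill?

Claim 1 — $350: entire amount goes to the deductible. Member pays $350; OOP now $350.
Claim 2 — $11850: deductible takes $1509, $10341 remains; 20% of $10341 = $2068.20. Cost to member: $3577.20. OOP to date $3927.20.
Claim 3 — $615: deductible met; 20% of $615 = $123. Adding that to $3927.20 gives $4050.20, past the $4050 cap; member pays only $4050 − $3927.20 = $122.80.

$122.80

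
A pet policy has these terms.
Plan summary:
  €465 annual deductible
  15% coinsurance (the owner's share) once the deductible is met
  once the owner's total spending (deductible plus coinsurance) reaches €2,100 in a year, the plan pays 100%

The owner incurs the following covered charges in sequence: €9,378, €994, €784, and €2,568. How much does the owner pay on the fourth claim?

Claim 1 (€9,378): €465 finishes the deductible; €8,913 goes to coinsurance; coinsurance €8,913 × 15% = €1,336.95. Owner pays €1,801.95; OOP now €1,801.95.
Claim 2 (€994): deductible already satisfied, so owner's share is 15% × €994 = €149.10. Cost to owner: €149.10. OOP to date €1,951.05.
Claim 3 (€784): deductible already satisfied, so owner's share is 15% × €784 = €117.60. Cost to owner: €117.60. OOP to date €2,068.65.
Claim 4 (€2,568): 15% coinsurance on €2,568 = €385.20. OOP would hit €2,453.85 > €2,100, so the cap limits the owner to €2,100 − €2,068.65 = €31.35.

€31.35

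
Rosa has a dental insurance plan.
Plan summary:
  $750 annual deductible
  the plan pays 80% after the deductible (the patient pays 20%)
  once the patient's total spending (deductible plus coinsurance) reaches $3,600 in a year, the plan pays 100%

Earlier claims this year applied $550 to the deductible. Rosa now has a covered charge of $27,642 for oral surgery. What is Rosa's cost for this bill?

Remaining deductible: $750 − $550 = $200.
That leaves $27,642 − $200 = $27,442 for coinsurance.
Coinsurance: $27,442 × 20% = $5,488.40.
That puts the patient's cost at $200 + $5,488.40 = $5,688.40 before any cap.
Year-to-date out-of-pocket would reach $550 + $5,688.40 = $6,238.40, above the $3,600 maximum, so the patient pays only $3,600 − $550 = $3,050.

$3,050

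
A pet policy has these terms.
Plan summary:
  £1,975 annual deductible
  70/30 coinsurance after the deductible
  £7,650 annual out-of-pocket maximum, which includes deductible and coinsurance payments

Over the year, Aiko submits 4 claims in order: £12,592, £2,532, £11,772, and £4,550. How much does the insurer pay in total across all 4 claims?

£23,796

Claim 1 (£12,592): deductible takes £1,975, £10,617 remains; owner's 30% is £3,185.10. Owner pays £5,160.10; OOP now £5,160.10. Insurer: £12,592 − £5,160.10 = £7,431.90.
Claim 2 (£2,532): 30% coinsurance on £2,532 = £759.60. Owner owes £759.60 (running OOP £5,919.70). Plan pays £2,532 − £759.60 = £1,772.40.
Claim 3 (£11,772): deductible met; 30% of £11,772 = £3,531.60. OOP would hit £9,451.30 > £7,650, so the cap limits the owner to £7,650 − £5,919.70 = £1,730.30. Insurer: £11,772 − £1,730.30 = £10,041.70.
Claim 4 (£4,550): deductible met; 30% of £4,550 = £1,365. That would push OOP to £9,015, over the £7,650 cap, so owner pays £7,650 − £7,650 = £0. Plan pays £4,550 − £0 = £4,550.
Insurer total = bills − owner's total = £31,446 − £7,650 = £23,796.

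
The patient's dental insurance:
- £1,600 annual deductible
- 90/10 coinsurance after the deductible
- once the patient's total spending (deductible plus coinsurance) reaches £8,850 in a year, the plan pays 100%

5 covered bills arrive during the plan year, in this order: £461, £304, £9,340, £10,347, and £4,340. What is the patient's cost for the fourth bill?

£1,034.70

#1 (£461): fully absorbed by the deductible. Patient pays £461; OOP now £461.
#2 (£304): all of it applies to the deductible. Patient owes £304 (running OOP £765).
#3 (£9,340): £835 finishes the deductible; £8,505 goes to coinsurance; 10% of £8,505 = £850.50. Patient pays £1,685.50; OOP now £2,450.50.
#4 (£10,347): deductible already satisfied, so patient's share is 10% × £10,347 = £1,034.70. Cost to patient: £1,034.70. OOP to date £3,485.20.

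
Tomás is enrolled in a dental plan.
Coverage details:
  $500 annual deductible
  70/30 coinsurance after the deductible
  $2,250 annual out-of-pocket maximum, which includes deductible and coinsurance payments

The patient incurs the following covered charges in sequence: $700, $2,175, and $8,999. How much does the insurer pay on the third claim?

$7,961.50

Claim 1 ($700): $500 finishes the deductible; $200 goes to coinsurance; coinsurance $200 × 30% = $60. Cost to patient: $560. OOP to date $560. Insurer: $700 − $560 = $140.
Claim 2 ($2,175): deductible already satisfied, so patient's share is 30% × $2,175 = $652.50. Patient owes $652.50 (running OOP $1,212.50). Plan pays $2,175 − $652.50 = $1,522.50.
Claim 3 ($8,999): deductible met; 30% of $8,999 = $2,699.70. That would push OOP to $3,912.20, over the $2,250 cap, so patient pays $2,250 − $1,212.50 = $1,037.50. Plan pays $8,999 − $1,037.50 = $7,961.50.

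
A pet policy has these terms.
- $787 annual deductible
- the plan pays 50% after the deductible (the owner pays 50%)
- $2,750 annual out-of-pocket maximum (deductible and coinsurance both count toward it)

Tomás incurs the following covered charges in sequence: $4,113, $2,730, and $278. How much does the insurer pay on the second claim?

$2,430

Claim 1 ($4,113): deductible takes $787, $3,326 remains; coinsurance $3,326 × 50% = $1,663. Owner owes $2,450 (running OOP $2,450). Plan pays $4,113 − $2,450 = $1,663.
Claim 2 ($2,730): 50% coinsurance on $2,730 = $1,365. OOP would hit $3,815 > $2,750, so the cap limits the owner to $2,750 − $2,450 = $300. Plan pays $2,730 − $300 = $2,430.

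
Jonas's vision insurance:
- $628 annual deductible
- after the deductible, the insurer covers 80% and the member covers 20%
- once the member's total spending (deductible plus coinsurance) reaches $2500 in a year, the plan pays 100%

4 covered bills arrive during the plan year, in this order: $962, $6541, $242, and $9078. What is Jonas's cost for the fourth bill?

Claim 1 — $962: $628 finishes the deductible; $334 goes to coinsurance; coinsurance $334 × 20% = $66.80. Member owes $694.80 (running OOP $694.80).
Claim 2 — $6541: deductible met; 20% of $6541 = $1308.20. Member pays $1308.20; OOP now $2003.
Claim 3 — $242: deductible already satisfied, so member's share is 20% × $242 = $48.40. Member pays $48.40; OOP now $2051.40.
Claim 4 — $9078: deductible met; 20% of $9078 = $1815.60. OOP would hit $3867 > $2500, so the cap limits the member to $2500 − $2051.40 = $448.60.

$448.60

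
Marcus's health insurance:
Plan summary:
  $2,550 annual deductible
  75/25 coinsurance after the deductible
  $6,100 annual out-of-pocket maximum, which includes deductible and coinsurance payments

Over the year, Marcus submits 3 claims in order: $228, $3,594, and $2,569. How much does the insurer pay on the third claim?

#1 ($228): all of it applies to the deductible. Patient owes $228 (running OOP $228). Plan pays $228 − $228 = $0.
#2 ($3,594): deductible takes $2,322, $1,272 remains; 25% of $1,272 = $318. Patient owes $2,640 (running OOP $2,868). Insurer: $3,594 − $2,640 = $954.
#3 ($2,569): deductible met; 25% of $2,569 = $642.25. Patient owes $642.25 (running OOP $3,510.25). Insurer: $2,569 − $642.25 = $1,926.75.

$1,926.75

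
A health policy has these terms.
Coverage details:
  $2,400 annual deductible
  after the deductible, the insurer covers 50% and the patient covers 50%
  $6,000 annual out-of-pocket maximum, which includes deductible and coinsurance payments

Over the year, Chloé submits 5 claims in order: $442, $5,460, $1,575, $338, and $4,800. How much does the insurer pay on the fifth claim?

Bill 1, $442: fully absorbed by the deductible. Patient pays $442; OOP now $442. Plan pays $442 − $442 = $0.
Bill 2, $5,460: $1,958 to deductible, leaving $3,502; 50% of $3,502 = $1,751. Cost to patient: $3,709. OOP to date $4,151. Plan pays $5,460 − $3,709 = $1,751.
Bill 3, $1,575: 50% coinsurance on $1,575 = $787.50. Patient pays $787.50; OOP now $4,938.50. Insurer: $1,575 − $787.50 = $787.50.
Bill 4, $338: deductible met; 50% of $338 = $169. Patient pays $169; OOP now $5,107.50. Plan pays $338 − $169 = $169.
Bill 5, $4,800: deductible met; 50% of $4,800 = $2,400. Adding that to $5,107.50 gives $7,507.50, past the $6,000 cap; patient pays only $6,000 − $5,107.50 = $892.50. Plan pays $4,800 − $892.50 = $3,907.50.

$3,907.50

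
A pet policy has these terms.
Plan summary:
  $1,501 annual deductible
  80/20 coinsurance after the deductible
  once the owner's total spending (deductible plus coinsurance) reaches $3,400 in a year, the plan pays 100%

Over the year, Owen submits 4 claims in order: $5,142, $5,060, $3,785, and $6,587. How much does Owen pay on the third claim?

$158.80

Claim 1 ($5,142): $1,501 finishes the deductible; $3,641 goes to coinsurance; owner's 20% is $728.20. Cost to owner: $2,229.20. OOP to date $2,229.20.
Claim 2 ($5,060): deductible already satisfied, so owner's share is 20% × $5,060 = $1,012. Cost to owner: $1,012. OOP to date $3,241.20.
Claim 3 ($3,785): deductible already satisfied, so owner's share is 20% × $3,785 = $757. That would push OOP to $3,998.20, over the $3,400 cap, so owner pays $3,400 − $3,241.20 = $158.80.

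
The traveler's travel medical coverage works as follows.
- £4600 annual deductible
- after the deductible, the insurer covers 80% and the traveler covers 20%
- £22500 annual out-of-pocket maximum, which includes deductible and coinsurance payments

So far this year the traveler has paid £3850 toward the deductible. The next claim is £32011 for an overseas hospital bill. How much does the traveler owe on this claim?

£7002.20

Remaining deductible: £4600 − £3850 = £750.
The remaining £31261 (= £32011 − £750) moves to coinsurance.
Coinsurance: £31261 × 20% = £6252.20.
That puts the traveler's cost at £750 + £6252.20 = £7002.20 before any cap.
Total out-of-pocket so far would be £3850 + £7002.20 = £10852.20, below the £22500 cap — no reduction.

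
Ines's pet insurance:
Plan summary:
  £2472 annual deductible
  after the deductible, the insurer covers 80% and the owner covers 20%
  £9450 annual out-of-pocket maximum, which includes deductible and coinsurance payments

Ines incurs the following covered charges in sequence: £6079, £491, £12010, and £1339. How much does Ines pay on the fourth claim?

#1 (£6079): £2472 finishes the deductible; £3607 goes to coinsurance; coinsurance £3607 × 20% = £721.40. Owner pays £3193.40; OOP now £3193.40.
#2 (£491): deductible already satisfied, so owner's share is 20% × £491 = £98.20. Cost to owner: £98.20. OOP to date £3291.60.
#3 (£12010): deductible met; 20% of £12010 = £2402. Owner pays £2402; OOP now £5693.60.
#4 (£1339): deductible already satisfied, so owner's share is 20% × £1339 = £267.80. Owner pays £267.80; OOP now £5961.40.

£267.80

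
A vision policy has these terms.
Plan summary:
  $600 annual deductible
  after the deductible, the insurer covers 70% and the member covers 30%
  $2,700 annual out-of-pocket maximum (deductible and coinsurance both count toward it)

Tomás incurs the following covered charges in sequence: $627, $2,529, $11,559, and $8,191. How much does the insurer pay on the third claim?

$10,225.80

Claim 1 — $627: $600 to deductible, leaving $27; 30% of $27 = $8.10. Member owes $608.10 (running OOP $608.10). Insurer: $627 − $608.10 = $18.90.
Claim 2 — $2,529: 30% coinsurance on $2,529 = $758.70. Cost to member: $758.70. OOP to date $1,366.80. Insurer: $2,529 − $758.70 = $1,770.30.
Claim 3 — $11,559: 30% coinsurance on $11,559 = $3,467.70. OOP would hit $4,834.50 > $2,700, so the cap limits the member to $2,700 − $1,366.80 = $1,333.20. Insurer: $11,559 − $1,333.20 = $10,225.80.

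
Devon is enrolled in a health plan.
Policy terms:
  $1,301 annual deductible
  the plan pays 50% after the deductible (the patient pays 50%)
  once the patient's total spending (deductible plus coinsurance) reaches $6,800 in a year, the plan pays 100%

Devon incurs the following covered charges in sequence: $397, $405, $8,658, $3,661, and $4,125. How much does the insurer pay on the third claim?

$4,079.50

Claim 1 — $397: all of it applies to the deductible. Patient pays $397; OOP now $397. Plan pays $397 − $397 = $0.
Claim 2 — $405: all of it applies to the deductible. Cost to patient: $405. OOP to date $802. Plan pays $405 − $405 = $0.
Claim 3 — $8,658: $499 to deductible, leaving $8,159; patient's 50% is $4,079.50. Patient owes $4,578.50 (running OOP $5,380.50). Insurer: $8,658 − $4,578.50 = $4,079.50.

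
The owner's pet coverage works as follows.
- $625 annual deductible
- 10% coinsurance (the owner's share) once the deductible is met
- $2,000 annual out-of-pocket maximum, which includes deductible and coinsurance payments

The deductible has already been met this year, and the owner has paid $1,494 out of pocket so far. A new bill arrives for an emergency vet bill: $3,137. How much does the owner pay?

The deductible is already satisfied, so the full bill goes to coinsurance.
Owner's 10% share of $3,137 is $313.70.
Cumulative spending $1,494 + $313.70 = $1,807.70 stays under the $2,000 maximum.

$313.70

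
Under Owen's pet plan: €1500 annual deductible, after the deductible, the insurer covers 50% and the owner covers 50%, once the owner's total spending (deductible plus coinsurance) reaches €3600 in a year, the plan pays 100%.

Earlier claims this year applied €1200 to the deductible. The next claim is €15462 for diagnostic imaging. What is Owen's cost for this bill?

€2400

Remaining deductible: €1500 − €1200 = €300.
That leaves €15462 − €300 = €15162 for coinsurance.
Owner's 50% share of €15162 is €7581.
That puts the owner's cost at €300 + €7581 = €7881 before any cap.
Year-to-date out-of-pocket would reach €1200 + €7881 = €9081, above the €3600 maximum, so the owner pays only €3600 − €1200 = €2400.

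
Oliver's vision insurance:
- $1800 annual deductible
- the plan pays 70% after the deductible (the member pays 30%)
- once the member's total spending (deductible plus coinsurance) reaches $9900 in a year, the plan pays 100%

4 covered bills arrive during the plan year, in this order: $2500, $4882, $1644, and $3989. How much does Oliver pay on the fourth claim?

$1196.70

Claim 1 — $2500: $1800 to deductible, leaving $700; coinsurance $700 × 30% = $210. Member owes $2010 (running OOP $2010).
Claim 2 — $4882: deductible met; 30% of $4882 = $1464.60. Member pays $1464.60; OOP now $3474.60.
Claim 3 — $1644: 30% coinsurance on $1644 = $493.20. Cost to member: $493.20. OOP to date $3967.80.
Claim 4 — $3989: deductible already satisfied, so member's share is 30% × $3989 = $1196.70. Member pays $1196.70; OOP now $5164.50.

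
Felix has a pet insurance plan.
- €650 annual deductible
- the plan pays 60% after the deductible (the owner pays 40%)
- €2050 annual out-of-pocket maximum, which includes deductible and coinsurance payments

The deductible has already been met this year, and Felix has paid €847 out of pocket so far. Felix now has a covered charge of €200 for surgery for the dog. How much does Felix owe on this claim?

€80

The deductible is already satisfied, so the full bill goes to coinsurance.
Coinsurance: €200 × 40% = €80.
Total out-of-pocket so far would be €847 + €80 = €927, below the €2050 cap — no reduction.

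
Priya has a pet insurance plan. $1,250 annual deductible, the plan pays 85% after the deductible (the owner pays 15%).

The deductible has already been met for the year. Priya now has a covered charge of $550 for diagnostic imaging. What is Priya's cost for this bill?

The deductible is already satisfied, so the full bill goes to coinsurance.
Owner's 15% share of $550 is $82.50.

$82.50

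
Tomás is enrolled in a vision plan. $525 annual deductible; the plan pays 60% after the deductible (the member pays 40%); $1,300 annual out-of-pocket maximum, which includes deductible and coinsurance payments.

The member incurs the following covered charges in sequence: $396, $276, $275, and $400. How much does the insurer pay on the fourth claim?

$240

Claim 1 — $396: fully absorbed by the deductible. Member pays $396; OOP now $396. Plan pays $396 − $396 = $0.
Claim 2 — $276: $129 finishes the deductible; $147 goes to coinsurance; 40% of $147 = $58.80. Member owes $187.80 (running OOP $583.80). Plan pays $276 − $187.80 = $88.20.
Claim 3 — $275: deductible already satisfied, so member's share is 40% × $275 = $110. Cost to member: $110. OOP to date $693.80. Insurer: $275 − $110 = $165.
Claim 4 — $400: deductible already satisfied, so member's share is 40% × $400 = $160. Cost to member: $160. OOP to date $853.80. Insurer: $400 − $160 = $240.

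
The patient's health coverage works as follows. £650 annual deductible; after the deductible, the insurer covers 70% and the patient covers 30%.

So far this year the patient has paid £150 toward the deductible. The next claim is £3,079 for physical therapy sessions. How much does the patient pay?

£1,273.70

Deductible still to meet: £650 − £150 = £500.
That leaves £3,079 − £500 = £2,579 for coinsurance.
30% of £2,579 = £773.70 falls to the patient.
So the patient owes £500 + £773.70 = £1,273.70.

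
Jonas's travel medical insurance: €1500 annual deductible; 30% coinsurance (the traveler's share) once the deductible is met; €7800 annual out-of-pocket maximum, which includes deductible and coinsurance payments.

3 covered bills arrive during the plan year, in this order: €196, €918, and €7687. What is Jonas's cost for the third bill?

#1 (€196): fully absorbed by the deductible. Cost to traveler: €196. OOP to date €196.
#2 (€918): entire amount goes to the deductible. Traveler owes €918 (running OOP €1114).
#3 (€7687): €386 to deductible, leaving €7301; coinsurance €7301 × 30% = €2190.30. Traveler pays €2576.30; OOP now €3690.30.

€2576.30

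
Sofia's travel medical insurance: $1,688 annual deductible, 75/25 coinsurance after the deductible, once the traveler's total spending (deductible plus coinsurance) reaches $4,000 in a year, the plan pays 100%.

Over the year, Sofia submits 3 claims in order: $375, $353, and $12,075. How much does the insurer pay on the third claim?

$8,803

#1 ($375): all of it applies to the deductible. Traveler owes $375 (running OOP $375). Plan pays $375 − $375 = $0.
#2 ($353): all of it applies to the deductible. Cost to traveler: $353. OOP to date $728. Plan pays $353 − $353 = $0.
#3 ($12,075): $960 finishes the deductible; $11,115 goes to coinsurance; coinsurance $11,115 × 25% = $2,778.75. Deductible plus coinsurance: $960 + $2,778.75 = $3,738.75. That would push OOP to $4,466.75, over the $4,000 cap, so traveler pays $4,000 − $728 = $3,272. Plan pays $12,075 − $3,272 = $8,803.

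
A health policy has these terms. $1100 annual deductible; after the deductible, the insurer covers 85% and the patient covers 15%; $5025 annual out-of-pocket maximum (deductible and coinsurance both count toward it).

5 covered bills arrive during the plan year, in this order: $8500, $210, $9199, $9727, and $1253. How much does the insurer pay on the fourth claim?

#1 ($8500): $1100 to deductible, leaving $7400; coinsurance $7400 × 15% = $1110. Cost to patient: $2210. OOP to date $2210. Insurer: $8500 − $2210 = $6290.
#2 ($210): deductible already satisfied, so patient's share is 15% × $210 = $31.50. Patient owes $31.50 (running OOP $2241.50). Plan pays $210 − $31.50 = $178.50.
#3 ($9199): deductible met; 15% of $9199 = $1379.85. Patient pays $1379.85; OOP now $3621.35. Plan pays $9199 − $1379.85 = $7819.15.
#4 ($9727): deductible already satisfied, so patient's share is 15% × $9727 = $1459.05. OOP would hit $5080.40 > $5025, so the cap limits the patient to $5025 − $3621.35 = $1403.65. Insurer: $9727 − $1403.65 = $8323.35.

$8323.35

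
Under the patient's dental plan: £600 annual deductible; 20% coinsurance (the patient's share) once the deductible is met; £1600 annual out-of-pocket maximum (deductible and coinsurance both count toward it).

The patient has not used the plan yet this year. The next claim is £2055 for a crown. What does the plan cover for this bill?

Deductible not yet touched, so the first £600 of the bill goes to the deductible.
The remaining £1455 (= £2055 − £600) moves to coinsurance.
Coinsurance: £1455 × 20% = £291.
So the patient owes £600 + £291 = £891 before any cap.
Total out-of-pocket so far would be £0 + £891 = £891, below the £1600 cap — no reduction.
Insurer pays the balance: £2055 − £891 = £1164.

£1164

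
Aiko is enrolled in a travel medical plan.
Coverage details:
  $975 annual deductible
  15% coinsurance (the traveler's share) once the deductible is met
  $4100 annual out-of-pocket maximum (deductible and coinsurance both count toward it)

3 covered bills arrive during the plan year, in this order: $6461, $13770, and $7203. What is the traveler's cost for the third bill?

#1 ($6461): $975 finishes the deductible; $5486 goes to coinsurance; traveler's 15% is $822.90. Traveler owes $1797.90 (running OOP $1797.90).
#2 ($13770): deductible already satisfied, so traveler's share is 15% × $13770 = $2065.50. Traveler pays $2065.50; OOP now $3863.40.
#3 ($7203): deductible already satisfied, so traveler's share is 15% × $7203 = $1080.45. OOP would hit $4943.85 > $4100, so the cap limits the traveler to $4100 − $3863.40 = $236.60.

$236.60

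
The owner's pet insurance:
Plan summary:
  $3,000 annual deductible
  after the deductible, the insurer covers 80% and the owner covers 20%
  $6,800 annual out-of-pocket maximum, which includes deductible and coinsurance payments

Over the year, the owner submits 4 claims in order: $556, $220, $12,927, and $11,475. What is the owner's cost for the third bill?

$4,364.60

#1 ($556): all of it applies to the deductible. Owner owes $556 (running OOP $556).
#2 ($220): fully absorbed by the deductible. Cost to owner: $220. OOP to date $776.
#3 ($12,927): deductible takes $2,224, $10,703 remains; 20% of $10,703 = $2,140.60. Cost to owner: $4,364.60. OOP to date $5,140.60.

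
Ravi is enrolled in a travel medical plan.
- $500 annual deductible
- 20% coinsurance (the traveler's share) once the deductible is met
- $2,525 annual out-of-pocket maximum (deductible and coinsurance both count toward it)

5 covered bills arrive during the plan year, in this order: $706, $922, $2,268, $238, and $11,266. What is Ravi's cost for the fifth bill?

Bill 1, $706: $500 finishes the deductible; $206 goes to coinsurance; coinsurance $206 × 20% = $41.20. Traveler pays $541.20; OOP now $541.20.
Bill 2, $922: 20% coinsurance on $922 = $184.40. Cost to traveler: $184.40. OOP to date $725.60.
Bill 3, $2,268: 20% coinsurance on $2,268 = $453.60. Traveler owes $453.60 (running OOP $1,179.20).
Bill 4, $238: 20% coinsurance on $238 = $47.60. Cost to traveler: $47.60. OOP to date $1,226.80.
Bill 5, $11,266: deductible met; 20% of $11,266 = $2,253.20. Adding that to $1,226.80 gives $3,480, past the $2,525 cap; traveler pays only $2,525 − $1,226.80 = $1,298.20.

$1,298.20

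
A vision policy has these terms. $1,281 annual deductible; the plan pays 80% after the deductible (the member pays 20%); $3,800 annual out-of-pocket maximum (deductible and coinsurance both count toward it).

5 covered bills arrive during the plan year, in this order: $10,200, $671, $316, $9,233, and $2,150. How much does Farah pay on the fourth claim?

$537.80

#1 ($10,200): $1,281 finishes the deductible; $8,919 goes to coinsurance; coinsurance $8,919 × 20% = $1,783.80. Cost to member: $3,064.80. OOP to date $3,064.80.
#2 ($671): deductible met; 20% of $671 = $134.20. Member pays $134.20; OOP now $3,199.
#3 ($316): 20% coinsurance on $316 = $63.20. Member owes $63.20 (running OOP $3,262.20).
#4 ($9,233): 20% coinsurance on $9,233 = $1,846.60. Adding that to $3,262.20 gives $5,108.80, past the $3,800 cap; member pays only $3,800 − $3,262.20 = $537.80.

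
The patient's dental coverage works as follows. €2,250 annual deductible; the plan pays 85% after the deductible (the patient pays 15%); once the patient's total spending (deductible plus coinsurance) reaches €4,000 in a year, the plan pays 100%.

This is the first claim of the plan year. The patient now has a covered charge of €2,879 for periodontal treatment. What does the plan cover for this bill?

The full €2,250 deductible is still open; €2,250 of this bill applies to it.
After the €2,250 deductible portion, €2,879 − €2,250 = €629 is subject to coinsurance.
Patient's 15% share of €629 is €94.35.
That puts the patient's cost at €2,250 + €94.35 = €2,344.35 before any cap.
Year-to-date out-of-pocket becomes €0 + €2,344.35 = €2,344.35, still under the €4,000 maximum, so no cap applies.
Insurer pays the balance: €2,879 − €2,344.35 = €534.65.

€534.65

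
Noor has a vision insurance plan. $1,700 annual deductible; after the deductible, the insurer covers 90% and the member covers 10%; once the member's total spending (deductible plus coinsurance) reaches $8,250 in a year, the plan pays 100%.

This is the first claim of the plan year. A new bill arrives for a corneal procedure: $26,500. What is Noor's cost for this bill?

Nothing has been paid toward the $1,700 deductible, so the first $1,700 of this charge is applied there.
The remaining $24,800 (= $26,500 − $1,700) moves to coinsurance.
10% of $24,800 = $2,480 falls to the member.
So the member owes $1,700 + $2,480 = $4,180 before any cap.
Year-to-date out-of-pocket becomes $0 + $4,180 = $4,180, still under the $8,250 maximum, so no cap applies.

$4,180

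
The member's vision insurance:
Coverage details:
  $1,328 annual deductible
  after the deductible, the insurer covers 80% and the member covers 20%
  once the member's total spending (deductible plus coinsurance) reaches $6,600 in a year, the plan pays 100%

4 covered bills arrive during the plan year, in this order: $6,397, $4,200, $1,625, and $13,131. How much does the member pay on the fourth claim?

$2,626.20

Bill 1, $6,397: deductible takes $1,328, $5,069 remains; 20% of $5,069 = $1,013.80. Cost to member: $2,341.80. OOP to date $2,341.80.
Bill 2, $4,200: deductible met; 20% of $4,200 = $840. Cost to member: $840. OOP to date $3,181.80.
Bill 3, $1,625: deductible already satisfied, so member's share is 20% × $1,625 = $325. Member owes $325 (running OOP $3,506.80).
Bill 4, $13,131: deductible met; 20% of $13,131 = $2,626.20. Member owes $2,626.20 (running OOP $6,133).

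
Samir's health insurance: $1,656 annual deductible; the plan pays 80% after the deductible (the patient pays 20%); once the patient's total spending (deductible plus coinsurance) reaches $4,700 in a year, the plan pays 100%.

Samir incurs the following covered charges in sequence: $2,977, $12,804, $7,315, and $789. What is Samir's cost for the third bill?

$219

#1 ($2,977): $1,656 to deductible, leaving $1,321; 20% of $1,321 = $264.20. Cost to patient: $1,920.20. OOP to date $1,920.20.
#2 ($12,804): 20% coinsurance on $12,804 = $2,560.80. Patient owes $2,560.80 (running OOP $4,481).
#3 ($7,315): 20% coinsurance on $7,315 = $1,463. Adding that to $4,481 gives $5,944, past the $4,700 cap; patient pays only $4,700 − $4,481 = $219.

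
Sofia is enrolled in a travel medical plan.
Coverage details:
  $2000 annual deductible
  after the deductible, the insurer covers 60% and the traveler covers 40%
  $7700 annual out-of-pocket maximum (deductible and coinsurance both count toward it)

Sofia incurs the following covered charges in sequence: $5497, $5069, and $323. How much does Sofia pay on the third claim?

Claim 1 — $5497: $2000 to deductible, leaving $3497; coinsurance $3497 × 40% = $1398.80. Cost to traveler: $3398.80. OOP to date $3398.80.
Claim 2 — $5069: 40% coinsurance on $5069 = $2027.60. Traveler pays $2027.60; OOP now $5426.40.
Claim 3 — $323: deductible already satisfied, so traveler's share is 40% × $323 = $129.20. Cost to traveler: $129.20. OOP to date $5555.60.

$129.20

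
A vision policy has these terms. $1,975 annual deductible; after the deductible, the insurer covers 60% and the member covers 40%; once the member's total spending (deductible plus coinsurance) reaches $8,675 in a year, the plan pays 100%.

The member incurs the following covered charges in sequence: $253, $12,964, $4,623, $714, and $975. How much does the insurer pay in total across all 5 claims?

$10,854

Bill 1, $253: fully absorbed by the deductible. Member owes $253 (running OOP $253). Insurer: $253 − $253 = $0.
Bill 2, $12,964: $1,722 finishes the deductible; $11,242 goes to coinsurance; member's 40% is $4,496.80. Cost to member: $6,218.80. OOP to date $6,471.80. Plan pays $12,964 − $6,218.80 = $6,745.20.
Bill 3, $4,623: deductible met; 40% of $4,623 = $1,849.20. Member owes $1,849.20 (running OOP $8,321). Plan pays $4,623 − $1,849.20 = $2,773.80.
Bill 4, $714: 40% coinsurance on $714 = $285.60. Member pays $285.60; OOP now $8,606.60. Plan pays $714 − $285.60 = $428.40.
Bill 5, $975: 40% coinsurance on $975 = $390. Adding that to $8,606.60 gives $8,996.60, past the $8,675 cap; member pays only $8,675 − $8,606.60 = $68.40. Plan pays $975 − $68.40 = $906.60.
Insurer total: $0 + $6,745.20 + $2,773.80 + $428.40 + $906.60 = $10,854.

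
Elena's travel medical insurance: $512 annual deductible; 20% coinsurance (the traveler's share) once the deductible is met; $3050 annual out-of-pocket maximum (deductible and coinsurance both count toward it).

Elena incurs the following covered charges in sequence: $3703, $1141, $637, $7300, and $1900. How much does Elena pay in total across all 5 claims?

$3050

Claim 1 — $3703: $512 to deductible, leaving $3191; coinsurance $3191 × 20% = $638.20. Cost to traveler: $1150.20. OOP to date $1150.20.
Claim 2 — $1141: deductible met; 20% of $1141 = $228.20. Traveler pays $228.20; OOP now $1378.40.
Claim 3 — $637: deductible met; 20% of $637 = $127.40. Traveler owes $127.40 (running OOP $1505.80).
Claim 4 — $7300: deductible met; 20% of $7300 = $1460. Traveler pays $1460; OOP now $2965.80.
Claim 5 — $1900: 20% coinsurance on $1900 = $380. Adding that to $2965.80 gives $3345.80, past the $3050 cap; traveler pays only $3050 − $2965.80 = $84.20.
Summing the traveler's payments: $1150.20 + $228.20 + $127.40 + $1460 + $84.20 = $3050.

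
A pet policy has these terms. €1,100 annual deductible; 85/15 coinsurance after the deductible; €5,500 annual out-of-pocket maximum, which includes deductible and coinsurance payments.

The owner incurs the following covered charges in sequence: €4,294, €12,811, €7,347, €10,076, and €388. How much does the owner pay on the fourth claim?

€897.20

Claim 1 (€4,294): €1,100 to deductible, leaving €3,194; owner's 15% is €479.10. Cost to owner: €1,579.10. OOP to date €1,579.10.
Claim 2 (€12,811): deductible already satisfied, so owner's share is 15% × €12,811 = €1,921.65. Owner pays €1,921.65; OOP now €3,500.75.
Claim 3 (€7,347): deductible met; 15% of €7,347 = €1,102.05. Owner owes €1,102.05 (running OOP €4,602.80).
Claim 4 (€10,076): deductible already satisfied, so owner's share is 15% × €10,076 = €1,511.40. OOP would hit €6,114.20 > €5,500, so the cap limits the owner to €5,500 − €4,602.80 = €897.20.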